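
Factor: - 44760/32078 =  - 2^2*3^1*5^1  *43^ ( - 1 ) = - 60/43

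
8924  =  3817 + 5107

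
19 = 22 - 3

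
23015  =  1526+21489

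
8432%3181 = 2070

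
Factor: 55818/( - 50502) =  - 21/19= - 3^1*7^1*19^( - 1)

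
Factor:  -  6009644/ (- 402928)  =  2^( - 2)*631^1*2381^1*25183^( - 1 ) = 1502411/100732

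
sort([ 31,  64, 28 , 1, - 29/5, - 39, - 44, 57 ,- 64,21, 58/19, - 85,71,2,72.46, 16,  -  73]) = [ - 85, - 73, - 64 , - 44,-39, -29/5, 1, 2, 58/19,16,21,28,  31, 57, 64, 71,72.46 ]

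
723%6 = 3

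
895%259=118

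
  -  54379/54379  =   - 1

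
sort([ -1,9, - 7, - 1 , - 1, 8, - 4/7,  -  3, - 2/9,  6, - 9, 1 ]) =[ - 9, - 7,  -  3, - 1, - 1, - 1, - 4/7, -2/9, 1, 6, 8, 9] 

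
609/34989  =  203/11663 = 0.02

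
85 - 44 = 41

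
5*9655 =48275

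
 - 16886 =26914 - 43800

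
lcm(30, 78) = 390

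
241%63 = 52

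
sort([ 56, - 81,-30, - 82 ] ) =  [-82  , - 81, - 30 , 56]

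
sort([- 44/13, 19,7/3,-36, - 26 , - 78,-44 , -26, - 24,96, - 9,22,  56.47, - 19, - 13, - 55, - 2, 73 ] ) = [ - 78 , - 55, - 44, - 36, - 26, - 26 , - 24, -19, - 13,-9, - 44/13, - 2,7/3, 19,22, 56.47,73, 96 ] 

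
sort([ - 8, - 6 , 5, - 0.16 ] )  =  [ - 8, - 6,-0.16,5]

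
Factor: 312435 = 3^2*5^1*53^1*131^1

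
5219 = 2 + 5217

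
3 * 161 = 483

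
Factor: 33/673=3^1*11^1*673^( - 1)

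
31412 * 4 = 125648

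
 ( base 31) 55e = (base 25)7NO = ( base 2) 1001101101110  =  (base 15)1719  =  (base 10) 4974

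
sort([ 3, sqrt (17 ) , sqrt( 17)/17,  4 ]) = [ sqrt(17) /17,3,4, sqrt(17)] 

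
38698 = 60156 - 21458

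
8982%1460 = 222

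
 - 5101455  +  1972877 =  - 3128578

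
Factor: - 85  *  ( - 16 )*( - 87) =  - 2^4*3^1*5^1 * 17^1*29^1 = - 118320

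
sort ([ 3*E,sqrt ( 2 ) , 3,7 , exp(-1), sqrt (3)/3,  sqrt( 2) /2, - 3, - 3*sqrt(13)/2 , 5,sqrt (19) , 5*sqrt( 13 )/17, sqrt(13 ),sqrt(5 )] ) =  [ - 3*sqrt(13 ) /2, - 3,  exp( - 1) , sqrt( 3 )/3,sqrt (2 )/2,5*sqrt( 13 ) /17,sqrt( 2),  sqrt( 5 ), 3,sqrt( 13) , sqrt( 19),5,7,3*E]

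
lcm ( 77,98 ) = 1078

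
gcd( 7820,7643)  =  1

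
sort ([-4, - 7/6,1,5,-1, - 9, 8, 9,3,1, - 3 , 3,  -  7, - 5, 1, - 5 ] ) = [ - 9, - 7,-5, - 5, - 4, - 3, - 7/6, - 1,1 , 1,1,3,3, 5,8,9]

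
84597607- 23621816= 60975791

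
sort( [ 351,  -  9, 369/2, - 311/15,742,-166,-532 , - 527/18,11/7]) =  [-532, - 166, - 527/18,-311/15, - 9, 11/7, 369/2,351,742] 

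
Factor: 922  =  2^1  *  461^1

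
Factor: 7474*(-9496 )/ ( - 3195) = 2^4* 3^( - 2 ) * 5^( - 1 )*37^1*71^(-1 )*101^1*1187^1 = 70973104/3195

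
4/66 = 2/33 = 0.06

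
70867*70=4960690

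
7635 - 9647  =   - 2012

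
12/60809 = 12/60809 = 0.00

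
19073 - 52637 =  - 33564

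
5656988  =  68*83191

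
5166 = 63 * 82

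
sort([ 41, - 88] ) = [ - 88,41] 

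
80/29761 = 80/29761  =  0.00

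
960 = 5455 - 4495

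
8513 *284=2417692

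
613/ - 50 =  - 13  +  37/50= - 12.26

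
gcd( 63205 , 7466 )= 1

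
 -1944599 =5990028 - 7934627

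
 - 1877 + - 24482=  - 26359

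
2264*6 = 13584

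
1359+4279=5638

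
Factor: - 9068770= - 2^1* 5^1*491^1*1847^1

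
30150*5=150750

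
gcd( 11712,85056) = 192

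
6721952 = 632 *10636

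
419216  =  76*5516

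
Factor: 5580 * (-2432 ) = -13570560 = -  2^9*3^2*5^1*  19^1 * 31^1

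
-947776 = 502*( - 1888)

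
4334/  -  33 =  - 132 +2/3 = - 131.33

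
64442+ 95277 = 159719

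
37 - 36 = 1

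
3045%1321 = 403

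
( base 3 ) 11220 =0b10000100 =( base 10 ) 132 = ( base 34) 3U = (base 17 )7D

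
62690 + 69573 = 132263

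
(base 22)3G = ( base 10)82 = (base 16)52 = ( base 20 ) 42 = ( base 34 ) 2E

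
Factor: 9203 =9203^1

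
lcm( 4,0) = 0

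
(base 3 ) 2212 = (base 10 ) 77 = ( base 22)3b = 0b1001101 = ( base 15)52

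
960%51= 42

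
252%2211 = 252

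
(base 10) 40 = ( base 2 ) 101000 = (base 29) 1b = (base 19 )22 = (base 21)1j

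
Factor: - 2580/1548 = - 3^( - 1)*5^1 =- 5/3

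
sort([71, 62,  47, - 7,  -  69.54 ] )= [-69.54, - 7,47,62,71] 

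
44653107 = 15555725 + 29097382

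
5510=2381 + 3129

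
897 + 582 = 1479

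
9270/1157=9270/1157 = 8.01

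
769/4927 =769/4927= 0.16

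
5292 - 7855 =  - 2563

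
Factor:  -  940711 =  - 43^1*131^1 * 167^1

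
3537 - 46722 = -43185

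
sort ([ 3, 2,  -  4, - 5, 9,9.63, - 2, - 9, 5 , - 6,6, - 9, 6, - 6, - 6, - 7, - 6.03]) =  [  -  9, - 9, - 7, - 6.03, - 6, - 6, - 6 , - 5, - 4, - 2, 2, 3, 5,6, 6 , 9, 9.63] 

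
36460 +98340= 134800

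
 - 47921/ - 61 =47921/61 = 785.59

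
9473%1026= 239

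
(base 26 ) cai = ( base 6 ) 102502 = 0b10000011000110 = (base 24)EDE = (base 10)8390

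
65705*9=591345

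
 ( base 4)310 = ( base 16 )34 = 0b110100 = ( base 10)52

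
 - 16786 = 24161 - 40947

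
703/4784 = 703/4784 =0.15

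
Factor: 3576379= 181^1*19759^1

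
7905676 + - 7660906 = 244770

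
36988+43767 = 80755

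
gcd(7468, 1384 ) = 4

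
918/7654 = 459/3827 = 0.12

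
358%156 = 46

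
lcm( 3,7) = 21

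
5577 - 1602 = 3975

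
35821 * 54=1934334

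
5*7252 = 36260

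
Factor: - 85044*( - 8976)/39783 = 2^6*3^1*11^1 * 17^1*19^1*89^(  -  1)*149^( - 1 )* 373^1 = 254451648/13261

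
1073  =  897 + 176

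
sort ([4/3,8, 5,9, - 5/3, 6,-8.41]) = [ - 8.41,-5/3 , 4/3 , 5,6,8,9 ] 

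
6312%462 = 306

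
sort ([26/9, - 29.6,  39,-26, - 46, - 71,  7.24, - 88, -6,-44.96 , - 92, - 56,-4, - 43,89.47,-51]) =[ - 92,-88, - 71,-56, - 51,-46 , - 44.96, - 43 ,- 29.6, -26, - 6, - 4 , 26/9, 7.24 , 39,  89.47]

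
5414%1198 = 622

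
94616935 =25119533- - 69497402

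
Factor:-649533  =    -  3^1*317^1*683^1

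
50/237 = 50/237= 0.21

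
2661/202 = 13 + 35/202  =  13.17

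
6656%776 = 448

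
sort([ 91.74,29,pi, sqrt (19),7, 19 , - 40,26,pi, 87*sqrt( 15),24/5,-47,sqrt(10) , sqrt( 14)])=[ - 47, - 40,pi,pi,sqrt( 10),sqrt( 14 ),sqrt(19 ), 24/5,7,  19, 26,29 , 91.74 , 87*  sqrt(15 ) ] 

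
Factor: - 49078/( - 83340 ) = 53/90 = 2^(  -  1 )*3^ ( - 2 )*5^( - 1) * 53^1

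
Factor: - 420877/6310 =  - 667/10 =- 2^(-1) *5^( - 1)*23^1*29^1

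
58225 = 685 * 85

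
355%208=147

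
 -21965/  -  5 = 4393+0/1 = 4393.00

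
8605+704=9309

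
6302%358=216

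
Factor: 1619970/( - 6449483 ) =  - 2^1*3^1 * 5^1 * 11^1*4909^1 * 6449483^( - 1 )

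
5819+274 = 6093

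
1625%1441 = 184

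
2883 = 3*961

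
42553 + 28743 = 71296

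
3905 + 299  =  4204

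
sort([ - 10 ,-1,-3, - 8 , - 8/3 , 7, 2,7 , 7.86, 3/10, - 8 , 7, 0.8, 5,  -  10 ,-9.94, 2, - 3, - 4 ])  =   [ - 10, - 10, - 9.94, - 8, - 8,-4,  -  3 ,-3 , - 8/3, - 1,3/10, 0.8, 2,2, 5,7, 7,7, 7.86 ]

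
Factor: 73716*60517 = 2^2*3^1*73^1*829^1* 6143^1=4461071172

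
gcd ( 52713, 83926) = 1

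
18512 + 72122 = 90634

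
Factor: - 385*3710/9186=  - 3^(- 1)*5^2*7^2*11^1* 53^1*1531^( - 1) =- 714175/4593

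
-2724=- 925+-1799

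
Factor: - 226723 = -7^3*661^1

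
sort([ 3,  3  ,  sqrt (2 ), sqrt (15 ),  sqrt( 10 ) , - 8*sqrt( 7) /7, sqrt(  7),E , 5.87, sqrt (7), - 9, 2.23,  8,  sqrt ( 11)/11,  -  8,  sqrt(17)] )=[ - 9, - 8, - 8*sqrt( 7) /7,  sqrt(11)/11,sqrt( 2),2.23,sqrt( 7), sqrt( 7),  E, 3,3,sqrt (10), sqrt(15), sqrt ( 17 ),5.87,8 ]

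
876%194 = 100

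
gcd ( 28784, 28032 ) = 16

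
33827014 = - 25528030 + 59355044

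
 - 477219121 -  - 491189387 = 13970266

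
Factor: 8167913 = 13^1* 628301^1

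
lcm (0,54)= 0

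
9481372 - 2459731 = 7021641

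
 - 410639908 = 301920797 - 712560705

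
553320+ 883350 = 1436670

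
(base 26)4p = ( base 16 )81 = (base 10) 129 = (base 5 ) 1004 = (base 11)108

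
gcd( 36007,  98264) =1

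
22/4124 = 11/2062 = 0.01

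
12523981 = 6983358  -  -5540623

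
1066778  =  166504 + 900274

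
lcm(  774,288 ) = 12384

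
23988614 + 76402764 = 100391378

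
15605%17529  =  15605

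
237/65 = 3 + 42/65 = 3.65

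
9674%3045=539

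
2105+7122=9227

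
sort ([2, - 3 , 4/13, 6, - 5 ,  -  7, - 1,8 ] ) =[ - 7,  -  5, - 3,-1, 4/13,2,6, 8]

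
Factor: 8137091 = 73^1 * 111467^1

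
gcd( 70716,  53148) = 12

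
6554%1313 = 1302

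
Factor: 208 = 2^4*13^1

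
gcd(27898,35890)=74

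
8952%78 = 60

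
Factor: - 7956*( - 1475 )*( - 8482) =  -  2^3*3^2*5^2*13^1* 17^1*59^1*4241^1 = - 99537118200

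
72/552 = 3/23 = 0.13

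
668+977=1645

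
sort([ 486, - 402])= [-402, 486]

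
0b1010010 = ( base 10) 82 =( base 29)2o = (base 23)3D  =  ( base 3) 10001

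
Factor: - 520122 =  - 2^1*3^1 *23^1 * 3769^1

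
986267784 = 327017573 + 659250211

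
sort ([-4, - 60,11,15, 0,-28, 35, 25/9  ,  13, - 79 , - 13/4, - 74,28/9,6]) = [  -  79, - 74, - 60,-28,-4,-13/4 , 0,25/9,28/9, 6,11,13, 15,35 ] 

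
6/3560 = 3/1780 = 0.00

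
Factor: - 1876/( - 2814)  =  2/3 = 2^1  *  3^( - 1) 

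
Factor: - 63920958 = -2^1*3^1 * 10653493^1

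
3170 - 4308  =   - 1138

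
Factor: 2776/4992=347/624 =2^(- 4 )*3^( - 1) * 13^( - 1)*347^1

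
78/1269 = 26/423  =  0.06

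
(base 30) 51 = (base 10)151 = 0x97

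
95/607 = 95/607 = 0.16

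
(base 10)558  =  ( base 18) 1d0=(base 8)1056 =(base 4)20232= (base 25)M8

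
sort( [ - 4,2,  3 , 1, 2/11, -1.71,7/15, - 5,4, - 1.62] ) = [  -  5, - 4, - 1.71,-1.62,2/11,  7/15,1, 2, 3, 4]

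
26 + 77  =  103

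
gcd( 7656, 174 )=174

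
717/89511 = 239/29837 = 0.01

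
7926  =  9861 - 1935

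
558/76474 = 279/38237 = 0.01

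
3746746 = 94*39859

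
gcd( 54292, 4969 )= 1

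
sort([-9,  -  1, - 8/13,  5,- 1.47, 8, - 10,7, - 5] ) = [ - 10,-9, - 5,-1.47, - 1,-8/13,  5 , 7, 8]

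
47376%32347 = 15029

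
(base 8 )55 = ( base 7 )63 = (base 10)45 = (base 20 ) 25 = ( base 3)1200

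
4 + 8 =12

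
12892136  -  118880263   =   - 105988127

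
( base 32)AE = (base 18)10a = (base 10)334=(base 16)14E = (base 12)23A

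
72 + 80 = 152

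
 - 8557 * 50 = -427850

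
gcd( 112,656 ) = 16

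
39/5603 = 3/431 = 0.01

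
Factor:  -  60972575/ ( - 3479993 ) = 5^2 * 11^( - 1)*  316363^( - 1) * 2438903^1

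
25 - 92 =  - 67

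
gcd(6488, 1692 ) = 4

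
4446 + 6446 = 10892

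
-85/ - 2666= 85/2666 = 0.03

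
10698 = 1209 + 9489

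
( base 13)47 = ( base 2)111011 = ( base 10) 59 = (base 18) 35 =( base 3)2012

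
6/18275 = 6/18275 = 0.00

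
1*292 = 292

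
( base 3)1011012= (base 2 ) 1101001010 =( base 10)842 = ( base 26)16a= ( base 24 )1b2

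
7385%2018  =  1331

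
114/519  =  38/173 = 0.22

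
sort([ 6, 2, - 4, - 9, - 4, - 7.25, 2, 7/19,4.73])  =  [ - 9, - 7.25, - 4, - 4, 7/19, 2, 2,4.73,  6 ]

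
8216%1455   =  941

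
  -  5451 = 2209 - 7660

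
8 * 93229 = 745832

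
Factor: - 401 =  - 401^1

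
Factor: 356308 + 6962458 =2^1*7^1*13^1*40213^1  =  7318766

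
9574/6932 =1+1321/3466 = 1.38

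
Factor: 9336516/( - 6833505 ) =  - 444596/325405 = - 2^2*5^( - 1)* 151^( - 1) * 431^( - 1)*111149^1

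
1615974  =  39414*41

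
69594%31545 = 6504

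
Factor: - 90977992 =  - 2^3*7^1 * 1624607^1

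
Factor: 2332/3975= 2^2*3^( - 1)*5^( - 2 )*11^1 =44/75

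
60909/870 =70 + 3/290 = 70.01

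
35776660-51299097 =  - 15522437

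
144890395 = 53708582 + 91181813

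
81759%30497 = 20765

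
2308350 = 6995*330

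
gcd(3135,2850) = 285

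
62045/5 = 12409 = 12409.00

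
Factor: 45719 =131^1  *  349^1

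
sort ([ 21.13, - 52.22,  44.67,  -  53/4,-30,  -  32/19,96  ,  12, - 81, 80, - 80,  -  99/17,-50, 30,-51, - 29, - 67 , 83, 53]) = [ - 81,- 80,  -  67,- 52.22, - 51,-50,- 30 , - 29,- 53/4,- 99/17, - 32/19,12,  21.13,30,44.67,53, 80 , 83, 96 ] 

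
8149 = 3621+4528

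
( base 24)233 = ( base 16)4CB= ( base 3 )1200110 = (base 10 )1227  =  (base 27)1IC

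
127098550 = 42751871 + 84346679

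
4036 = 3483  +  553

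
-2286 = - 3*762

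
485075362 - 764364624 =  - 279289262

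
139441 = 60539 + 78902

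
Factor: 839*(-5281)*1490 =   -  2^1*5^1*149^1 * 839^1 * 5281^1 = -6601830910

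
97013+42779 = 139792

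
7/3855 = 7/3855= 0.00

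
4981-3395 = 1586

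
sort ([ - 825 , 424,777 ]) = [-825,424,  777]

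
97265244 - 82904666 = 14360578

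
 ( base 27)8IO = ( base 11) 4846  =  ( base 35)567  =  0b1100011000110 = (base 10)6342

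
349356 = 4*87339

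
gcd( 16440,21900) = 60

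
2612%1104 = 404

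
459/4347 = 17/161 = 0.11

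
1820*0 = 0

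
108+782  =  890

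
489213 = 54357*9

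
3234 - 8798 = -5564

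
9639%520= 279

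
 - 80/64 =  - 2 + 3/4 = - 1.25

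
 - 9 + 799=790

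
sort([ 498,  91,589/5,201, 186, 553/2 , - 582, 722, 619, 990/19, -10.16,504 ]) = [ - 582, - 10.16, 990/19,91, 589/5,186, 201,553/2, 498, 504 , 619, 722 ]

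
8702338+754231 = 9456569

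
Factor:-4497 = -3^1*1499^1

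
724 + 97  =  821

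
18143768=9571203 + 8572565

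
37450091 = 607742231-570292140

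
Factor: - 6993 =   -  3^3*7^1*37^1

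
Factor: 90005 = 5^1*47^1*383^1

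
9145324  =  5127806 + 4017518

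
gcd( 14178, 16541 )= 2363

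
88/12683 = 8/1153 = 0.01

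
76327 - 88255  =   - 11928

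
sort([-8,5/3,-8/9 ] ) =[ - 8, - 8/9,5/3]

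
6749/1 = 6749 = 6749.00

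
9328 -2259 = 7069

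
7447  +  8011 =15458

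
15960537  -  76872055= - 60911518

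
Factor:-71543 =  - 29^1*2467^1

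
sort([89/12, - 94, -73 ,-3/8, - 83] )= [ - 94, - 83, - 73, - 3/8 , 89/12 ]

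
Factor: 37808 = 2^4*17^1*139^1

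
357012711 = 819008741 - 461996030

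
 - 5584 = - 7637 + 2053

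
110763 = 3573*31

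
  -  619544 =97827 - 717371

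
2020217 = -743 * ( - 2719)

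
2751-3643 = -892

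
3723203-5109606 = - 1386403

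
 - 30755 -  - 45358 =14603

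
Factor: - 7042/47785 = - 2^1 * 5^( - 1 )*7^1 *19^( - 1)  =  - 14/95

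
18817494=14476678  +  4340816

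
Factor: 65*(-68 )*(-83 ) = 2^2*5^1*13^1*17^1*83^1=366860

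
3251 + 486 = 3737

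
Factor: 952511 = 7^3*  2777^1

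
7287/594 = 2429/198   =  12.27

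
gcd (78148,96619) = 1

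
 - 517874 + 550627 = 32753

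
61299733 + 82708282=144008015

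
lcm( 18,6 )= 18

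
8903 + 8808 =17711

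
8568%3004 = 2560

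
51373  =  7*7339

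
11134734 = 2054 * 5421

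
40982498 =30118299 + 10864199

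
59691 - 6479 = 53212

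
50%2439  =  50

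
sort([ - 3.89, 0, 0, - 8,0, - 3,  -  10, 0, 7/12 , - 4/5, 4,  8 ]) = [- 10, - 8 , - 3.89, - 3, - 4/5 , 0, 0 , 0 , 0 , 7/12, 4,  8]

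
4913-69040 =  - 64127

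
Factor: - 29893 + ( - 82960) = -13^1*8681^1 = - 112853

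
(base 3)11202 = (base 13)9B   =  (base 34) 3q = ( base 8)200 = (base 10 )128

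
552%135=12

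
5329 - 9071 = -3742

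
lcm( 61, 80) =4880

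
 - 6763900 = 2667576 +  - 9431476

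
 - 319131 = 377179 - 696310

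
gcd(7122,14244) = 7122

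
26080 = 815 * 32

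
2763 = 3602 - 839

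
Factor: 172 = 2^2*43^1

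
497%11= 2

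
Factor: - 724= - 2^2*181^1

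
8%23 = 8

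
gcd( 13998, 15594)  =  6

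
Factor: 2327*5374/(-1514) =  - 13^1*179^1* 757^(-1)*2687^1=- 6252649/757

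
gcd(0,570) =570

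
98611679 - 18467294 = 80144385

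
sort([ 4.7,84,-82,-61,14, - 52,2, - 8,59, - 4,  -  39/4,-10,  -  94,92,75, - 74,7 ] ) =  [-94, - 82,-74, - 61, - 52,- 10, - 39/4, - 8,-4,  2 , 4.7, 7, 14,59, 75,84 , 92 ] 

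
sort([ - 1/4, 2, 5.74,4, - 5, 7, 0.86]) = [ -5, - 1/4, 0.86, 2 , 4,5.74,7 ]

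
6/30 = 1/5=0.20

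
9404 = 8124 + 1280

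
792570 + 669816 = 1462386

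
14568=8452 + 6116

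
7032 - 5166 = 1866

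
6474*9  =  58266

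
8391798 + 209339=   8601137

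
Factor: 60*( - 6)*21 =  - 2^3* 3^3*5^1*7^1  =  - 7560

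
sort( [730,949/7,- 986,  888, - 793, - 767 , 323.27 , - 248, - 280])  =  [- 986, - 793,- 767,-280,- 248,949/7 , 323.27,730,  888]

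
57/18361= 57/18361 = 0.00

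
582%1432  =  582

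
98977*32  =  3167264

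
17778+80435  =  98213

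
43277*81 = 3505437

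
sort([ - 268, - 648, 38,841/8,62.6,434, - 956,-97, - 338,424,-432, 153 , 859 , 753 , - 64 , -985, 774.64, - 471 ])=[ - 985,-956,-648, - 471,  -  432, - 338, - 268, - 97, - 64,38, 62.6,841/8, 153, 424, 434,753,774.64,859]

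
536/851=536/851   =  0.63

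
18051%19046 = 18051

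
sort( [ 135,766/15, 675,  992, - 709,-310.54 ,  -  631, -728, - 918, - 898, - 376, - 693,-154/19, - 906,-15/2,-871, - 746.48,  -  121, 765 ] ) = [ - 918,-906,-898,-871,  -  746.48, - 728, - 709,- 693,-631,-376, - 310.54,-121, - 154/19 , - 15/2,766/15, 135, 675,765,992 ]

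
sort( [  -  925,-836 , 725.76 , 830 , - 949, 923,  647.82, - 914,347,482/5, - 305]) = [-949, - 925, - 914 , - 836, - 305 , 482/5,347,647.82,725.76, 830,923]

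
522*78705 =41084010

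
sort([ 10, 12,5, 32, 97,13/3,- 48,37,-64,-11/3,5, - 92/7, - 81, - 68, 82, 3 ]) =[ - 81, -68 , - 64,-48, - 92/7, - 11/3, 3, 13/3,5, 5, 10, 12,  32, 37, 82 , 97 ]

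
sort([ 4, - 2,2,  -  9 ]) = [ - 9, - 2,2,4]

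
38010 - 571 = 37439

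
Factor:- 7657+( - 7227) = -2^2*61^2  =  - 14884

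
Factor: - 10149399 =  - 3^2*13^1 *223^1*389^1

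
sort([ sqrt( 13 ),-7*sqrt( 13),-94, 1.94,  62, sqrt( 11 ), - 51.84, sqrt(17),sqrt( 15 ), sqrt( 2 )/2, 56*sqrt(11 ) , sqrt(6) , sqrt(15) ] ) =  [-94, - 51.84,  -  7*sqrt ( 13),sqrt(2 ) /2  ,  1.94, sqrt(6 ),sqrt(11 ), sqrt(13),sqrt( 15), sqrt(15), sqrt ( 17 ) , 62, 56 * sqrt(11 )]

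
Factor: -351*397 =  - 3^3*13^1*397^1 = - 139347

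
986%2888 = 986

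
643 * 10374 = 6670482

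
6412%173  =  11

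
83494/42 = 1987 + 20/21= 1987.95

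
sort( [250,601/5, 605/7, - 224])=[ - 224, 605/7, 601/5,250]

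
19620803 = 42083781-22462978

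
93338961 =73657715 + 19681246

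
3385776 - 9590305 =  - 6204529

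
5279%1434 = 977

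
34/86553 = 34/86553 = 0.00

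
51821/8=51821/8 = 6477.62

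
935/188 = 4 + 183/188 = 4.97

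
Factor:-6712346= -2^1 * 3356173^1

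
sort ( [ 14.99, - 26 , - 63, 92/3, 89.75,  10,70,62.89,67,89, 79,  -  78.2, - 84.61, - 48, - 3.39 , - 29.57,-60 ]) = [ - 84.61, - 78.2,-63,  -  60, - 48,-29.57, - 26, - 3.39, 10, 14.99 , 92/3,62.89, 67, 70 , 79,89,  89.75]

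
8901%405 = 396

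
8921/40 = 223+1/40 = 223.03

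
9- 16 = -7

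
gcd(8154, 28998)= 54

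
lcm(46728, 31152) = 93456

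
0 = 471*0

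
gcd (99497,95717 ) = 1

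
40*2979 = 119160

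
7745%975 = 920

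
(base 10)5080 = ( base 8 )11730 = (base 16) 13D8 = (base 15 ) 178a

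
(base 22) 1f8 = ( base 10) 822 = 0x336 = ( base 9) 1113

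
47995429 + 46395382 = 94390811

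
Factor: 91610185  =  5^1*59^1*443^1 * 701^1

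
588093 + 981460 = 1569553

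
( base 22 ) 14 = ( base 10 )26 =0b11010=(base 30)Q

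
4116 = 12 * 343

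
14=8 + 6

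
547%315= 232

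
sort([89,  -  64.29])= [ - 64.29,  89]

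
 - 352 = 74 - 426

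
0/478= 0= 0.00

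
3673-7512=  - 3839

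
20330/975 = 20 + 166/195 = 20.85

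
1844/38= 922/19=48.53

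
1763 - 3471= - 1708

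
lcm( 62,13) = 806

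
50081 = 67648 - 17567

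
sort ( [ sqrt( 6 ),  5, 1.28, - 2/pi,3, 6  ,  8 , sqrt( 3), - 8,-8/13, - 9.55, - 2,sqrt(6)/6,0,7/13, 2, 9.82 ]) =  [ - 9.55, - 8 ,-2,- 2/pi, - 8/13, 0,sqrt (6)/6,7/13,  1.28,sqrt( 3), 2,sqrt( 6),3,  5, 6,8 , 9.82] 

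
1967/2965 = 1967/2965 = 0.66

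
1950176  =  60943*32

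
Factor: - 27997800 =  - 2^3*3^1*5^2*46663^1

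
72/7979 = 72/7979 =0.01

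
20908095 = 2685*7787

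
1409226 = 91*15486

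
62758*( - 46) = - 2886868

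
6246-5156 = 1090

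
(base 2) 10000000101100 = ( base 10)8236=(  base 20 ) 10BG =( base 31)8HL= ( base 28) AE4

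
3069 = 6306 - 3237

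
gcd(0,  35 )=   35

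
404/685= 404/685 = 0.59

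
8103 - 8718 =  - 615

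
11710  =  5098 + 6612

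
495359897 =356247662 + 139112235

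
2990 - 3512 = - 522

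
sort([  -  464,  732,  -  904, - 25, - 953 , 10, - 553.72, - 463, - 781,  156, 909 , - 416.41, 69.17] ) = [ - 953, - 904, - 781, - 553.72, - 464, - 463, - 416.41 , - 25,  10, 69.17, 156, 732, 909]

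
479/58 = 479/58 = 8.26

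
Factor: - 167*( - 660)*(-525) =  - 57865500 = - 2^2* 3^2*5^3 * 7^1 * 11^1*167^1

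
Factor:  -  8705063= -23^1*461^1*821^1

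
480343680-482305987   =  -1962307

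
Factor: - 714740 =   -  2^2*5^1*13^1 * 2749^1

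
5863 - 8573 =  - 2710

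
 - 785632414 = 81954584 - 867586998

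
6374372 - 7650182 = -1275810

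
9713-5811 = 3902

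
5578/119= 46 + 104/119 = 46.87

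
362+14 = 376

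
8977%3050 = 2877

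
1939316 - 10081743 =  - 8142427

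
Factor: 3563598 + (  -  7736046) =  - 4172448 = - 2^5*3^1 *7^2 * 887^1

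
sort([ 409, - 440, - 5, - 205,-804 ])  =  [ - 804, - 440, - 205, - 5 , 409 ]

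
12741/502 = 12741/502=25.38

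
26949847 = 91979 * 293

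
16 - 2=14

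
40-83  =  -43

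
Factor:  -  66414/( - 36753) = 2^1*11069^1*12251^( - 1) = 22138/12251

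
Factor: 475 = 5^2*19^1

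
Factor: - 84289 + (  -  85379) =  - 169668=- 2^2*3^3*1571^1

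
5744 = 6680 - 936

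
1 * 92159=92159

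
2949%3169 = 2949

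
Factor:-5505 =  - 3^1*5^1 * 367^1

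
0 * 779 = 0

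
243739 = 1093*223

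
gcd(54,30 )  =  6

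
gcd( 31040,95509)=1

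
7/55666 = 7/55666 = 0.00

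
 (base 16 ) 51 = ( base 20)41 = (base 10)81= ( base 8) 121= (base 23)3c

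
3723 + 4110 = 7833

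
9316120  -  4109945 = 5206175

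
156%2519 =156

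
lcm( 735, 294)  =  1470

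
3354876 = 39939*84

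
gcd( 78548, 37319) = 1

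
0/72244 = 0=0.00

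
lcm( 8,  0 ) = 0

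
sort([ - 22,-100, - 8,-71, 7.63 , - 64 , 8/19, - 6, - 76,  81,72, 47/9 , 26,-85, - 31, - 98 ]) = [ - 100, - 98, - 85,-76, - 71, - 64,  -  31 , - 22 , - 8, - 6, 8/19,  47/9,7.63, 26,  72,81 ] 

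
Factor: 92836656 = 2^4*3^2*11^1*29^1*43^1*47^1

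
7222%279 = 247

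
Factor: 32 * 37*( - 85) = - 100640 = -2^5*5^1 * 17^1 *37^1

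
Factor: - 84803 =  - 137^1*619^1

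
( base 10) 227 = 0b11100011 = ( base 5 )1402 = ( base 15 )102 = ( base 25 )92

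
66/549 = 22/183=0.12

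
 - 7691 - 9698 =-17389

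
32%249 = 32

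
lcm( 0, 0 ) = 0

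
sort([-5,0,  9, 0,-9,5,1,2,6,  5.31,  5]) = [-9, - 5,0,  0,1,2, 5,5, 5.31,6,9 ]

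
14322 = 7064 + 7258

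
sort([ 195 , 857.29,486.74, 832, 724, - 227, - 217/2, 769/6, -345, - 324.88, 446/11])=[  -  345,  -  324.88,  -  227,-217/2, 446/11,769/6, 195, 486.74, 724,832,857.29]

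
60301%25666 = 8969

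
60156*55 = 3308580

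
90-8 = 82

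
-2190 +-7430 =-9620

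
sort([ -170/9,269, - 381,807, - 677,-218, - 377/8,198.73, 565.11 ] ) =[ - 677,-381, - 218, - 377/8 , - 170/9, 198.73,269, 565.11,807] 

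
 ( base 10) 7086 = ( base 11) 5362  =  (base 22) EE2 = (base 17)178e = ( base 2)1101110101110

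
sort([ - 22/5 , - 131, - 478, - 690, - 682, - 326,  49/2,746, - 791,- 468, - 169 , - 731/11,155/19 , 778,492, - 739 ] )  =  [ - 791,-739 , - 690, - 682, - 478 , - 468, - 326, - 169, - 131, - 731/11 , - 22/5,  155/19, 49/2, 492, 746, 778 ]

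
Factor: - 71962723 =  - 7^2*881^1*1667^1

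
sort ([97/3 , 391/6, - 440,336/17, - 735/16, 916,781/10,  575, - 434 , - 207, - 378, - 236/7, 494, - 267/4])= [ - 440 , - 434, - 378, - 207  , - 267/4, - 735/16, - 236/7,336/17, 97/3,  391/6, 781/10, 494 , 575, 916]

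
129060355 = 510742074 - 381681719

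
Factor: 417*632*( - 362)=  - 95402928 = - 2^4*3^1*79^1*139^1*181^1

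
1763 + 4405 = 6168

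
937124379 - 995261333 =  - 58136954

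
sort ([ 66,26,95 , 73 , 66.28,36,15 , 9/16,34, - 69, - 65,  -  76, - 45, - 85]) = [-85,-76, - 69, - 65,-45,  9/16 , 15,  26,34,36,66,  66.28, 73,95] 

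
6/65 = 6/65 =0.09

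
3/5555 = 3/5555 = 0.00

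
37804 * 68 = 2570672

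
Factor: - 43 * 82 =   -  3526 = - 2^1*41^1*43^1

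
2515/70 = 35+13/14 = 35.93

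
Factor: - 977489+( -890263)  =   - 2^3*3^3*8647^1 =-1867752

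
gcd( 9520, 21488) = 272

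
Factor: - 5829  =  - 3^1*29^1*67^1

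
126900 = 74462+52438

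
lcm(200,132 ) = 6600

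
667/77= 8+51/77 = 8.66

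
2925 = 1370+1555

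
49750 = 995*50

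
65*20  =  1300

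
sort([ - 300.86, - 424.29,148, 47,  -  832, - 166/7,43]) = [-832, - 424.29, -300.86,-166/7 , 43 , 47,148]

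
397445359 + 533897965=931343324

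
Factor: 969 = 3^1*17^1*19^1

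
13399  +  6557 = 19956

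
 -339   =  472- 811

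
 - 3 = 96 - 99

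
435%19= 17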